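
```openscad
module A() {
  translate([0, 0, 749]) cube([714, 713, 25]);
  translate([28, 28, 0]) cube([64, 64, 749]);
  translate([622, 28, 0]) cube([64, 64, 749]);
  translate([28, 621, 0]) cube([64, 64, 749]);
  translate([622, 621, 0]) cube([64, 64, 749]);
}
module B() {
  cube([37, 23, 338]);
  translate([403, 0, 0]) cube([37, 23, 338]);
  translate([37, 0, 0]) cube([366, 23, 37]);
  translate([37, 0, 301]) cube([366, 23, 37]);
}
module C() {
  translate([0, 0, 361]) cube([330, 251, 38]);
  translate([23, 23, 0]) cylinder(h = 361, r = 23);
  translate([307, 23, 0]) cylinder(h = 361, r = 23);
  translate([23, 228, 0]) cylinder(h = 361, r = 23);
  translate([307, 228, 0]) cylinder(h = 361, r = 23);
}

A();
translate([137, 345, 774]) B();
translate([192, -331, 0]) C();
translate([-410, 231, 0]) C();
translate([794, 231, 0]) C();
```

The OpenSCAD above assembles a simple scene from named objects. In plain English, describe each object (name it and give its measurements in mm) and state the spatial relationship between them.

A is a table: top 714 mm (x) × 713 mm (y), 25 mm thick, upper face at z = 774 mm, on four 64×64 mm square legs, each inset 28 mm from the nearest pair of top edges, running from z = 0 to the bottom of the top.

B is a rectangular picture frame lying in the x–z plane (depth along y). The opening is 366 mm wide (x) by 264 mm tall (z), surrounded by a border 37 mm wide on all four sides. The frame is 23 mm deep and is made of two full-height vertical stiles with two horizontal rails fitted between them.

C is a four-legged stool. The seat is a 330×251×38 mm slab whose top surface is at z = 399 mm; four round legs, each 46 mm in diameter, run from the floor (z = 0) to the underside of the seat, each leg's axis is inset half a diameter from the nearest pair of seat edges (so the leg's bounding box is flush with the corner).

The picture frame is on top of the table, centred. Three stools sit around the table at the −y, −x, +x sides.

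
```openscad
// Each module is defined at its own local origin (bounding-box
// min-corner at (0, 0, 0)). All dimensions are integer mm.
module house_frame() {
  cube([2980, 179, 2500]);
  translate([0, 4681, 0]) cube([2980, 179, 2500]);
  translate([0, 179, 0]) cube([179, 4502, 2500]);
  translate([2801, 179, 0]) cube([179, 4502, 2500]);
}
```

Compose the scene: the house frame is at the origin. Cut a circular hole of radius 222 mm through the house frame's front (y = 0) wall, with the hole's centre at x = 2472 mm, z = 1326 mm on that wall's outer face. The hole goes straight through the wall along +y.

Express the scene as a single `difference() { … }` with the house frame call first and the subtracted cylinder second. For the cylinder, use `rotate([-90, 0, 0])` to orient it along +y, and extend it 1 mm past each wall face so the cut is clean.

difference() {
  house_frame();
  translate([2472, -1, 1326]) rotate([-90, 0, 0]) cylinder(h = 181, r = 222);
}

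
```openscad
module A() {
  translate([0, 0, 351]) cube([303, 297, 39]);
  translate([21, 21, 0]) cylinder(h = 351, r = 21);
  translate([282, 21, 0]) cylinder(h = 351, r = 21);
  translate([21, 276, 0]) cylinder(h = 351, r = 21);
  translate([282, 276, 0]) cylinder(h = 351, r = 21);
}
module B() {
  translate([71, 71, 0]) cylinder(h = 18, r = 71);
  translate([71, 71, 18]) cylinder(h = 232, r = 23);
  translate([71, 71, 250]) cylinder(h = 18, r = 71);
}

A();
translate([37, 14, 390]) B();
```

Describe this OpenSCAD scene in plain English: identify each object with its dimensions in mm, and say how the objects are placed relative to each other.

A is a simple wooden stool: a rectangular seat 303 mm (x) by 297 mm (y), 39 mm thick, top face at z = 390 mm, on four round legs, each 42 mm in diameter. The legs rest on z = 0, each leg's axis is inset half a diameter from the nearest pair of seat edges (so the leg's bounding box is flush with the corner).

B is a spool: two coaxial disc flanges of radius 71 mm and thickness 18 mm, joined by a core cylinder of radius 23 mm and height 232 mm. The lower flange rests on z = 0 and the three cylinders share a vertical axis.

The spool is on top of the stool.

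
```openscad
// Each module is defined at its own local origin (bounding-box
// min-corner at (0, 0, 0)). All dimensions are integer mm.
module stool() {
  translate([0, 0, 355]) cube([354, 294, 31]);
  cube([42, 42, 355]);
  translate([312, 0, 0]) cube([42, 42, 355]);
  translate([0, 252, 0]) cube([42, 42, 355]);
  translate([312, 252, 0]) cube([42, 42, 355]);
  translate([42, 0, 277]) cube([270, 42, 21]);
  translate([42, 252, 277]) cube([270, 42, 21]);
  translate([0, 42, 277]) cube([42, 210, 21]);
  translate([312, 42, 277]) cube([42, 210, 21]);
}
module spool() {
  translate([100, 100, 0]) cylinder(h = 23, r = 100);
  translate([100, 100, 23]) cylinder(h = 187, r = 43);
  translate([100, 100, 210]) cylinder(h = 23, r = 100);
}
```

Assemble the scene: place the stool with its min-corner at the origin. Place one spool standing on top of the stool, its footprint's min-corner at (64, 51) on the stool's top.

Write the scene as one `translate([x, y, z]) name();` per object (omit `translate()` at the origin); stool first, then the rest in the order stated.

stool();
translate([64, 51, 386]) spool();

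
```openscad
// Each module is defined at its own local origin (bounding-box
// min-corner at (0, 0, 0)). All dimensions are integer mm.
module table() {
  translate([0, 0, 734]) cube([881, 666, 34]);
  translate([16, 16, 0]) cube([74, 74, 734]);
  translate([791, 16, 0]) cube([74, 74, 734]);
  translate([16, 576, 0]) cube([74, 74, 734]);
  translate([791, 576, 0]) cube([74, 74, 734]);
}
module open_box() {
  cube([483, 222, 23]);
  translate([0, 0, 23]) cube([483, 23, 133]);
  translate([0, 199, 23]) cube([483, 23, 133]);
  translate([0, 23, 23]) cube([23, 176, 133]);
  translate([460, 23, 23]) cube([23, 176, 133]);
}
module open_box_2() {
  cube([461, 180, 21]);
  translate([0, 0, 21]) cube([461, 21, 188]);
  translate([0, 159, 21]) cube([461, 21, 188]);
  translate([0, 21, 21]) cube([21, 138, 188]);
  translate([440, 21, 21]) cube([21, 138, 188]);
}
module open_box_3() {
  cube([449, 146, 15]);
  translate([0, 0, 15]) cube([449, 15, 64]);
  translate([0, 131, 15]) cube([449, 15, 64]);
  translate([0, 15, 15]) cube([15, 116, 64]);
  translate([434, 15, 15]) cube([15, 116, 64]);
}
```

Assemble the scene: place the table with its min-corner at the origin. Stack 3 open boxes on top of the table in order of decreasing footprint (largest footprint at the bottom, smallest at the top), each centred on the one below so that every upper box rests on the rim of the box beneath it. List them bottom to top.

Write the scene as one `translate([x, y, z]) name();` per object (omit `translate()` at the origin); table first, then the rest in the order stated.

table();
translate([199, 222, 768]) open_box();
translate([210, 243, 924]) open_box_2();
translate([216, 260, 1133]) open_box_3();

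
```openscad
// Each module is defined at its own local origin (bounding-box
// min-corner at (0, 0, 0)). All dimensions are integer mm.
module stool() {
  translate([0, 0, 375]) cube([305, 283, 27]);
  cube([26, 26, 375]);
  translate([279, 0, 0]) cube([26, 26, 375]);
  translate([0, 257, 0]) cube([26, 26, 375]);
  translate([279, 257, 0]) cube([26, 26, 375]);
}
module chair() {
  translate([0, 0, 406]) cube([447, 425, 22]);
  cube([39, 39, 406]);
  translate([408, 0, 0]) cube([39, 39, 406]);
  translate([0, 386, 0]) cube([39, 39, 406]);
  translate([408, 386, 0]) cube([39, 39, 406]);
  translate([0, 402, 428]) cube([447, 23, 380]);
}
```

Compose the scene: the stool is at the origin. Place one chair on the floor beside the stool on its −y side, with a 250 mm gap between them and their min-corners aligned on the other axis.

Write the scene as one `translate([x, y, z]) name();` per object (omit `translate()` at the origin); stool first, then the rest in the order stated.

stool();
translate([0, -675, 0]) chair();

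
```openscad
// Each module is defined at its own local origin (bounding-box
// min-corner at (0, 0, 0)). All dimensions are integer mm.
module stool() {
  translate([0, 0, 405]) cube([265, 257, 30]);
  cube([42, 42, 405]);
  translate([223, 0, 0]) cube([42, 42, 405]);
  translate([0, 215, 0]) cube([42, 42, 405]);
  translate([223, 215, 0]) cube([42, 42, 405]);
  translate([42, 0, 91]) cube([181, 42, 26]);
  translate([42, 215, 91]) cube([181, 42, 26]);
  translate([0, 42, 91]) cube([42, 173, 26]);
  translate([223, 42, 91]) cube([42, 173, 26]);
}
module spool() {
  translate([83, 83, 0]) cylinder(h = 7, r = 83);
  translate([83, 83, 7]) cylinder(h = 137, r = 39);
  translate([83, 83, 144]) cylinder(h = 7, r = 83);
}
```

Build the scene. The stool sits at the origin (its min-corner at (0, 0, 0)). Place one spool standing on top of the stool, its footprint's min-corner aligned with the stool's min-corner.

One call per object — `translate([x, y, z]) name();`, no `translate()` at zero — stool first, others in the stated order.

stool();
translate([0, 0, 435]) spool();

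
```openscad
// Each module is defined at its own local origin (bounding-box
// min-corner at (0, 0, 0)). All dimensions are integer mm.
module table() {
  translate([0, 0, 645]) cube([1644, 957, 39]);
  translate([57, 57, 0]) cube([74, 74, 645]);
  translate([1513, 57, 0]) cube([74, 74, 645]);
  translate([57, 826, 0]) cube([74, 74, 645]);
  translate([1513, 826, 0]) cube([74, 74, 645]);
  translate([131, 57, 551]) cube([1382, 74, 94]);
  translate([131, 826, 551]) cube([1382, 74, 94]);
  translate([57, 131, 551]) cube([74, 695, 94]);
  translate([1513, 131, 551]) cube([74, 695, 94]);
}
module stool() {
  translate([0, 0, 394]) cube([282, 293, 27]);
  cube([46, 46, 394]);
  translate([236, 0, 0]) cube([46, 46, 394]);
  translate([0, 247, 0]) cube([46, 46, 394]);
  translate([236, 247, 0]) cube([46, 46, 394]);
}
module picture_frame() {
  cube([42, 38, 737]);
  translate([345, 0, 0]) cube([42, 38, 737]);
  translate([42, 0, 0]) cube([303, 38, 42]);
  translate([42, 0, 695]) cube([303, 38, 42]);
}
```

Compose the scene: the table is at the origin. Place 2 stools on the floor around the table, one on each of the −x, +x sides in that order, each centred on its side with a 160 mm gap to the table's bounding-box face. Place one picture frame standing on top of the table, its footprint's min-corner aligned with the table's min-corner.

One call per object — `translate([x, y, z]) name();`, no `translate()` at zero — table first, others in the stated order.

table();
translate([-442, 332, 0]) stool();
translate([1804, 332, 0]) stool();
translate([0, 0, 684]) picture_frame();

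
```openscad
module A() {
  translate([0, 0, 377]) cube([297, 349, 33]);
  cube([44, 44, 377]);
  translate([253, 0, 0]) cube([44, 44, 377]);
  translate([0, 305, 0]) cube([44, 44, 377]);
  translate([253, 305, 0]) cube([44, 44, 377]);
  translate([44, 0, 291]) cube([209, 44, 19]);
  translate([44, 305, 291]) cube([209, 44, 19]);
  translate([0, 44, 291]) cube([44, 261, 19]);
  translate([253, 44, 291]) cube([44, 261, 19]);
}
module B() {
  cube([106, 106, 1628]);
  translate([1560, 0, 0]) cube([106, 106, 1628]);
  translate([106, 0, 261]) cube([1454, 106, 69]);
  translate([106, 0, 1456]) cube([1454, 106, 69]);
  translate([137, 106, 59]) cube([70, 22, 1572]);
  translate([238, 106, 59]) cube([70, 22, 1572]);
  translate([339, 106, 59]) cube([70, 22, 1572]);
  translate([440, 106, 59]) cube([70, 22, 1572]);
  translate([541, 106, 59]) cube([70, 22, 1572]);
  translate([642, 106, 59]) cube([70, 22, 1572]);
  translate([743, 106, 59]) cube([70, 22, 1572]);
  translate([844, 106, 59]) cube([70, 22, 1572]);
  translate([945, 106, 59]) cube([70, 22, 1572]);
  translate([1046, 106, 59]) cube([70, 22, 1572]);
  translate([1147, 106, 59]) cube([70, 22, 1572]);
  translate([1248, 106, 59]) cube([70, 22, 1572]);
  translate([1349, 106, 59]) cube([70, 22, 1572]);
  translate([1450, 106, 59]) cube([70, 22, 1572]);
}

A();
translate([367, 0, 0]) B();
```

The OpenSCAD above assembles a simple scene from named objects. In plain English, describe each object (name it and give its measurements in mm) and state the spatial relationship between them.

A is a simple wooden stool: a rectangular seat 297 mm (x) by 349 mm (y), 33 mm thick, top face at z = 410 mm, on four square legs, each 44×44 mm in cross-section. The legs rest on z = 0, each flush with a corner of the seat. Four stretchers, 44 mm wide and 19 mm tall, connect adjacent legs with their undersides at z = 291 mm, each running between the inner faces of the legs it joins and aligned with the legs' outer faces on the other axis.

B is a fence section. Two 106×106 mm posts, 1628 mm tall, stand on the floor with a clear span of 1454 mm between their inner faces. Two horizontal rails of 106×69 mm section span the gap between the posts with their undersides at z = 261 mm and z = 1456 mm, flush with the posts' −y face. 14 pickets, each 70 mm wide, 22 mm thick and 1572 mm tall, are fixed to the +y face of the rails with their bottoms at z = 59 mm, evenly spaced across the span with equal gaps (rounded down to the nearest mm) at the −x end and between each pair — any rounding remainder accumulates at the +x end.

The fence section is on the floor beside the stool on its +x side.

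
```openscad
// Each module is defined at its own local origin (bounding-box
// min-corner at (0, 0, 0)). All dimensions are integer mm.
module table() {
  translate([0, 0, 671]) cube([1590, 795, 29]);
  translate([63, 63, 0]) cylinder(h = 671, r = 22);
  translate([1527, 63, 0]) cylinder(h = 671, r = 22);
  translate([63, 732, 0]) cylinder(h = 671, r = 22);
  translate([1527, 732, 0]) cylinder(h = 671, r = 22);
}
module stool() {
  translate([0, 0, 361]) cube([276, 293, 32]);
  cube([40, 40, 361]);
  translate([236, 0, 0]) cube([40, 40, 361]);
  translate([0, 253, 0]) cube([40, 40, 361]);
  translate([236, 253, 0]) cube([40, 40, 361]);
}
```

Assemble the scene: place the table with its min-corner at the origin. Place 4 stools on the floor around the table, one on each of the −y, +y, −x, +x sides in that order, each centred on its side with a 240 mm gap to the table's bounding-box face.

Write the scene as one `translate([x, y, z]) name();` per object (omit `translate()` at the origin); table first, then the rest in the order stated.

table();
translate([657, -533, 0]) stool();
translate([657, 1035, 0]) stool();
translate([-516, 251, 0]) stool();
translate([1830, 251, 0]) stool();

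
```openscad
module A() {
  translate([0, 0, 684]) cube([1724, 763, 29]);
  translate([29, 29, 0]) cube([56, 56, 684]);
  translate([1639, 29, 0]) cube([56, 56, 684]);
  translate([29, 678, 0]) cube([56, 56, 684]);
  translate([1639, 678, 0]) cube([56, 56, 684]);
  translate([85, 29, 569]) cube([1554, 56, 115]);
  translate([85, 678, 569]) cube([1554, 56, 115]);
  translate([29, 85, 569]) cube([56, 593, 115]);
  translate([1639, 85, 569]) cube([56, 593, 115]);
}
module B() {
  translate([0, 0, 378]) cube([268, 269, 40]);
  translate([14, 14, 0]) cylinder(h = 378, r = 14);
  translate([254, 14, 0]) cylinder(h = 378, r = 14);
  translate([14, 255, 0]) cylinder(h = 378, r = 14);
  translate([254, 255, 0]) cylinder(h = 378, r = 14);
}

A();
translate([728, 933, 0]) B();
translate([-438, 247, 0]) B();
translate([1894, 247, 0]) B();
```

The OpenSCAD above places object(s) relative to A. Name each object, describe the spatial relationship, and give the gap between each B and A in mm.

Each stool's nearest face is 170 mm from the table's bounding box.

A is a table. B is a stool. Three stools sit around the table at the +y, −x, +x sides. The gap between each stool and the table is 170 mm.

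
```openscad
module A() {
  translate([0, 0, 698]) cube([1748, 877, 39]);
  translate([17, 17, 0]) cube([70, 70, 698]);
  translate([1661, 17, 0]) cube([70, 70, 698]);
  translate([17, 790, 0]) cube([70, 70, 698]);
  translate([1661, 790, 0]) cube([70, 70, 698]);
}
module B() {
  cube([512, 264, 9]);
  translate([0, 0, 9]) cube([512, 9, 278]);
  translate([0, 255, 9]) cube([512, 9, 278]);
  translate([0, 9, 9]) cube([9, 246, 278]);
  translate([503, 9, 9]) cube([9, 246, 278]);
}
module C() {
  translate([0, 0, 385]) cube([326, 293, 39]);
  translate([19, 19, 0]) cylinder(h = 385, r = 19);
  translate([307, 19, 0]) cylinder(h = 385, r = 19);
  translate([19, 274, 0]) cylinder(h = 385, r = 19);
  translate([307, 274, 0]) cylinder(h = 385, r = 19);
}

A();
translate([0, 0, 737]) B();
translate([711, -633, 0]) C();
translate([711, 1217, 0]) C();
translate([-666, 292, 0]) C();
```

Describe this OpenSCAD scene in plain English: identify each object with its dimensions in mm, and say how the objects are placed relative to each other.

A is a rectangular dining table. The top is 1748×877×39 mm with its upper surface at z = 737 mm. It stands on four 70×70 mm square legs, each inset 17 mm from the nearest pair of top edges, running from the floor to the underside of the top.

B is an open storage box with external size 512×264×287 mm and wall thickness 9 mm (the base is also 9 mm thick). The base covers the whole footprint; the four walls stand on the base, with the y-facing walls full-width and the x-facing walls fitting between their inner faces.

C is a simple wooden stool: a rectangular seat 326 mm (x) by 293 mm (y), 39 mm thick, top face at z = 424 mm, on four round legs, each 38 mm in diameter. The legs rest on z = 0, each leg's axis is inset half a diameter from the nearest pair of seat edges (so the leg's bounding box is flush with the corner).

The open box is on top of the table. Three stools sit around the table at the −y, +y, −x sides.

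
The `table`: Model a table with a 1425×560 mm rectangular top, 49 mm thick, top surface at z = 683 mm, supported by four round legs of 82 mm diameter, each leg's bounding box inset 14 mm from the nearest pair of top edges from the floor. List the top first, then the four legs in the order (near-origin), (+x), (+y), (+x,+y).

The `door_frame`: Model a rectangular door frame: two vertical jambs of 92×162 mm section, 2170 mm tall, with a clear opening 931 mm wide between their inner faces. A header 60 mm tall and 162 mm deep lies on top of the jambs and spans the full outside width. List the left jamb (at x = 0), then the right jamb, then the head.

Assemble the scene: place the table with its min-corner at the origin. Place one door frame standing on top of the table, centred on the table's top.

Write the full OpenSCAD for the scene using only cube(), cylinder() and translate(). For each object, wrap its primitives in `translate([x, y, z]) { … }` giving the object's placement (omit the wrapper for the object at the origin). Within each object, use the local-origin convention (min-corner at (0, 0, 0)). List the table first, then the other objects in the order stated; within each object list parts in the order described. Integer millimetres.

translate([0, 0, 634]) cube([1425, 560, 49]);
translate([55, 55, 0]) cylinder(h = 634, r = 41);
translate([1370, 55, 0]) cylinder(h = 634, r = 41);
translate([55, 505, 0]) cylinder(h = 634, r = 41);
translate([1370, 505, 0]) cylinder(h = 634, r = 41);
translate([155, 199, 683]) {
  cube([92, 162, 2170]);
  translate([1023, 0, 0]) cube([92, 162, 2170]);
  translate([0, 0, 2170]) cube([1115, 162, 60]);
}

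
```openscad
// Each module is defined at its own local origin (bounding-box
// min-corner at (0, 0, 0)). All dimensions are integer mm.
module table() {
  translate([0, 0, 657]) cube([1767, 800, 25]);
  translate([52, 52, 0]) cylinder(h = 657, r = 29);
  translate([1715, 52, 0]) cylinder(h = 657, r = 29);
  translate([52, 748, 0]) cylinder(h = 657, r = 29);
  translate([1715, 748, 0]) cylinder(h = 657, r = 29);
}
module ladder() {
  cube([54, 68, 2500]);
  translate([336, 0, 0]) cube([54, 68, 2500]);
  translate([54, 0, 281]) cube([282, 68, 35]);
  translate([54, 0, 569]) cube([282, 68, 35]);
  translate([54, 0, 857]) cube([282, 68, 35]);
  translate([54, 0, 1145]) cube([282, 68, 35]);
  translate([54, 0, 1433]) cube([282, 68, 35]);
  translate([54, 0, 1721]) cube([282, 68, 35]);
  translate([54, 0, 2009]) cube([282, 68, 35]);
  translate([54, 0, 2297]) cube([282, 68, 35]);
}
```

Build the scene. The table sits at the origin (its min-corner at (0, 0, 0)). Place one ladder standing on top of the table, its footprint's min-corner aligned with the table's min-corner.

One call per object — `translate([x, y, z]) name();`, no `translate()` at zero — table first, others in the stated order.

table();
translate([0, 0, 682]) ladder();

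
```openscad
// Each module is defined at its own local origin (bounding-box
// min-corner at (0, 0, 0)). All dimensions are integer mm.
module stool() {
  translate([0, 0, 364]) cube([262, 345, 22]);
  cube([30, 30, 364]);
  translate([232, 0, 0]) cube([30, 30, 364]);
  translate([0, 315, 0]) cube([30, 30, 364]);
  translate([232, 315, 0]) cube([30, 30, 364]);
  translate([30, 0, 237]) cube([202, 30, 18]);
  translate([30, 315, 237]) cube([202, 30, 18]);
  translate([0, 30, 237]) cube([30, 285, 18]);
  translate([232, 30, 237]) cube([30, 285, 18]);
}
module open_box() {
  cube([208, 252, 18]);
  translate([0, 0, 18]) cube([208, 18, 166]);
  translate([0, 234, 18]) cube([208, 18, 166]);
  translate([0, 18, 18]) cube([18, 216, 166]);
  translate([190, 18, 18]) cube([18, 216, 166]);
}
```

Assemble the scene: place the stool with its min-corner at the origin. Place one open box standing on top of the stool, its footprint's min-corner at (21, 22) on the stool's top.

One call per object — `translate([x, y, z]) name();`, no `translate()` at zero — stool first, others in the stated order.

stool();
translate([21, 22, 386]) open_box();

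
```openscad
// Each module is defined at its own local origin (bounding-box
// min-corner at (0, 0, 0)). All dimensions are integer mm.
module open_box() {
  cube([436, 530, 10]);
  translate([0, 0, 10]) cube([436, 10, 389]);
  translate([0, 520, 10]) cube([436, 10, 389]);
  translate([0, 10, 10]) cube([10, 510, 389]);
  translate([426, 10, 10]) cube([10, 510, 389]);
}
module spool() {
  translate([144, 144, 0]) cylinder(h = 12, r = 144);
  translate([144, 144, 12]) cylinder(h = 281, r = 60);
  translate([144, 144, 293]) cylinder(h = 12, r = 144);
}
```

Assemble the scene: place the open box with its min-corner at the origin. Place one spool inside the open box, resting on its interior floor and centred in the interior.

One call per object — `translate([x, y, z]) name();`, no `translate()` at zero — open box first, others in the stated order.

open_box();
translate([74, 121, 10]) spool();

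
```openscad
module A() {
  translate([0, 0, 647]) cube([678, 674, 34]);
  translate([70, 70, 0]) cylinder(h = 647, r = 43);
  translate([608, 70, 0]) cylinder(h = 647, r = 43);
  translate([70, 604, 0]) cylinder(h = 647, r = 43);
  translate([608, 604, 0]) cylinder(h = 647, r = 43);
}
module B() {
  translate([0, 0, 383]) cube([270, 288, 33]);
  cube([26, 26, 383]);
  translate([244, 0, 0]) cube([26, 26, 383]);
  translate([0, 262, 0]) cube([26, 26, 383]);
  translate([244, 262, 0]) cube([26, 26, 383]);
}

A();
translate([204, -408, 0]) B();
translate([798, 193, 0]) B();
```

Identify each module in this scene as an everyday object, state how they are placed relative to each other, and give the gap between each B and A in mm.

A is a table. B is a stool. Two stools sit around the table at the −y, +x sides. The gap between each stool and the table is 120 mm.

Each stool's nearest face is 120 mm from the table's bounding box.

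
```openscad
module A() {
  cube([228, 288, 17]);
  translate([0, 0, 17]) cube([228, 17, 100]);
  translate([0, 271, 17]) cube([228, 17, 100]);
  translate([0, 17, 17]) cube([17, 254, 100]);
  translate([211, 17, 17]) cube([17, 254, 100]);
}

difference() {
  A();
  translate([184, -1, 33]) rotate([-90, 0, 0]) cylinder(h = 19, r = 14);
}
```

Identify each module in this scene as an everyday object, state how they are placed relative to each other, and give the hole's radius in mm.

The subtracted cylinder has r = 14 mm.

A is an open box. The open box has a circular hole through its front wall. The hole's radius is 14 mm.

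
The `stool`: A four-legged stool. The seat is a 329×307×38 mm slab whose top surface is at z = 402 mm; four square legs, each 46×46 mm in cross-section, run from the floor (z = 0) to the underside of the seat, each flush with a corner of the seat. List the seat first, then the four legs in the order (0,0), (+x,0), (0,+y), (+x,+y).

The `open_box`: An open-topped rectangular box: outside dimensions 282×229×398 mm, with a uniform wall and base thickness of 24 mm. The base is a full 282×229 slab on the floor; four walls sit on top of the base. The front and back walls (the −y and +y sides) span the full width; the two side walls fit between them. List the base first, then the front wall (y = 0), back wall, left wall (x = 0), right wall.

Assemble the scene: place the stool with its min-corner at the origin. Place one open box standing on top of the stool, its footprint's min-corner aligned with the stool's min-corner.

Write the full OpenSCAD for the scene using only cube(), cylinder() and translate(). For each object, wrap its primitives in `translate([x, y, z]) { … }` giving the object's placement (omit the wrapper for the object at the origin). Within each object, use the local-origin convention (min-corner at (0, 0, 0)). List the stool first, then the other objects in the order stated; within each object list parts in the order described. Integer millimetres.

translate([0, 0, 364]) cube([329, 307, 38]);
cube([46, 46, 364]);
translate([283, 0, 0]) cube([46, 46, 364]);
translate([0, 261, 0]) cube([46, 46, 364]);
translate([283, 261, 0]) cube([46, 46, 364]);
translate([0, 0, 402]) {
  cube([282, 229, 24]);
  translate([0, 0, 24]) cube([282, 24, 374]);
  translate([0, 205, 24]) cube([282, 24, 374]);
  translate([0, 24, 24]) cube([24, 181, 374]);
  translate([258, 24, 24]) cube([24, 181, 374]);
}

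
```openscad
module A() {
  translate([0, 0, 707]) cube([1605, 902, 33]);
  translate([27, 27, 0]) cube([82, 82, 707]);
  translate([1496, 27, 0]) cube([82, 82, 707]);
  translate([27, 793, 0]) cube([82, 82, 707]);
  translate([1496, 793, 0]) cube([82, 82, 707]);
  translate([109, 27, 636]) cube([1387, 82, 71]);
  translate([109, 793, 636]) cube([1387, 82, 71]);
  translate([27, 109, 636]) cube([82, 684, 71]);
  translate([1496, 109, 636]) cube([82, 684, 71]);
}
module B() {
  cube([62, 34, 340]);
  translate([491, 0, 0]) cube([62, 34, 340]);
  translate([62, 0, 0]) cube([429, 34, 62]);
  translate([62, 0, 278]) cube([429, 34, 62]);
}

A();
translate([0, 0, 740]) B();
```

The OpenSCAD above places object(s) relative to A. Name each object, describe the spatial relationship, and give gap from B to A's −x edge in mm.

A is a table. B is a picture frame. The picture frame is on top of the table. The gap from the picture frame to the table's −x edge is 0 mm.

The picture frame's min-x is at 0; the table's min-x is 0; gap = 0 mm.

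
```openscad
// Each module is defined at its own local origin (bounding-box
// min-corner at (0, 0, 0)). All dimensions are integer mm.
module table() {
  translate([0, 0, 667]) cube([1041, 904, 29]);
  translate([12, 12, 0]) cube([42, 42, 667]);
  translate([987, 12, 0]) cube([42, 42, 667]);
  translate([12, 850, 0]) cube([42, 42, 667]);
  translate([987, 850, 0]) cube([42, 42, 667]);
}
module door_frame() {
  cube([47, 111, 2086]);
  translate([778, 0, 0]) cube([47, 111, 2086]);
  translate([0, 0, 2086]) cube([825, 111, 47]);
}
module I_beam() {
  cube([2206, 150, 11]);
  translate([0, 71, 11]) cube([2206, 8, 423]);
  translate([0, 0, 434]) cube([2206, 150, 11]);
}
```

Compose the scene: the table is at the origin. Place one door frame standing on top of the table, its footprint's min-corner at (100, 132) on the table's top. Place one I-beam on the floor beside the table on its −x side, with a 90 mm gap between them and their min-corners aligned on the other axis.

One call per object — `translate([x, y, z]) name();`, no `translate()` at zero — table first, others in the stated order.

table();
translate([100, 132, 696]) door_frame();
translate([-2296, 0, 0]) I_beam();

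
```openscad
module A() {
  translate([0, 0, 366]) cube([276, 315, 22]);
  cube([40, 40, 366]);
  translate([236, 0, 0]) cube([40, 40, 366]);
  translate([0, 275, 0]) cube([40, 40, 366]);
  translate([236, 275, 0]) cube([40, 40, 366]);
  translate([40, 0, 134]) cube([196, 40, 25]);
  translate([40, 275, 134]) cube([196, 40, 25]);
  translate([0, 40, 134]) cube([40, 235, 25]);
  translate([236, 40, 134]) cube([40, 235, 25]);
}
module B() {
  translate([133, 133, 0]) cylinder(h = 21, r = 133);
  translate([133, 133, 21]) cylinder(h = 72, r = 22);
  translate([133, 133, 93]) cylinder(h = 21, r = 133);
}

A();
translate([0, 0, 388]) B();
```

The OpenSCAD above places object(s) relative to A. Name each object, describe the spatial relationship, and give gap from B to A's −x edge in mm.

The spool's min-x is at 0; the stool's min-x is 0; gap = 0 mm.

A is a stool. B is a spool. The spool is on top of the stool. The gap from the spool to the stool's −x edge is 0 mm.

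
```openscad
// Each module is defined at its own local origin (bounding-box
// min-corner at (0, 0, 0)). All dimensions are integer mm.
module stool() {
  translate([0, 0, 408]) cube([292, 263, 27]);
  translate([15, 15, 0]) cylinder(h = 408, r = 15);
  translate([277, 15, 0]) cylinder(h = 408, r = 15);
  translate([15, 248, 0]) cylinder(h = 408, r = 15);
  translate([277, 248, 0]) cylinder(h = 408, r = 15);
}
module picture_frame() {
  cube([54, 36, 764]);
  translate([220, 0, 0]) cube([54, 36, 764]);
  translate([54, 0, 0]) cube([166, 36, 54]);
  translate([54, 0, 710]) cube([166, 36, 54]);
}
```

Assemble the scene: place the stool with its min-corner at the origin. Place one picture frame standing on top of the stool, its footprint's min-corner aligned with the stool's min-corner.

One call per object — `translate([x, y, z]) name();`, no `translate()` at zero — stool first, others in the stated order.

stool();
translate([0, 0, 435]) picture_frame();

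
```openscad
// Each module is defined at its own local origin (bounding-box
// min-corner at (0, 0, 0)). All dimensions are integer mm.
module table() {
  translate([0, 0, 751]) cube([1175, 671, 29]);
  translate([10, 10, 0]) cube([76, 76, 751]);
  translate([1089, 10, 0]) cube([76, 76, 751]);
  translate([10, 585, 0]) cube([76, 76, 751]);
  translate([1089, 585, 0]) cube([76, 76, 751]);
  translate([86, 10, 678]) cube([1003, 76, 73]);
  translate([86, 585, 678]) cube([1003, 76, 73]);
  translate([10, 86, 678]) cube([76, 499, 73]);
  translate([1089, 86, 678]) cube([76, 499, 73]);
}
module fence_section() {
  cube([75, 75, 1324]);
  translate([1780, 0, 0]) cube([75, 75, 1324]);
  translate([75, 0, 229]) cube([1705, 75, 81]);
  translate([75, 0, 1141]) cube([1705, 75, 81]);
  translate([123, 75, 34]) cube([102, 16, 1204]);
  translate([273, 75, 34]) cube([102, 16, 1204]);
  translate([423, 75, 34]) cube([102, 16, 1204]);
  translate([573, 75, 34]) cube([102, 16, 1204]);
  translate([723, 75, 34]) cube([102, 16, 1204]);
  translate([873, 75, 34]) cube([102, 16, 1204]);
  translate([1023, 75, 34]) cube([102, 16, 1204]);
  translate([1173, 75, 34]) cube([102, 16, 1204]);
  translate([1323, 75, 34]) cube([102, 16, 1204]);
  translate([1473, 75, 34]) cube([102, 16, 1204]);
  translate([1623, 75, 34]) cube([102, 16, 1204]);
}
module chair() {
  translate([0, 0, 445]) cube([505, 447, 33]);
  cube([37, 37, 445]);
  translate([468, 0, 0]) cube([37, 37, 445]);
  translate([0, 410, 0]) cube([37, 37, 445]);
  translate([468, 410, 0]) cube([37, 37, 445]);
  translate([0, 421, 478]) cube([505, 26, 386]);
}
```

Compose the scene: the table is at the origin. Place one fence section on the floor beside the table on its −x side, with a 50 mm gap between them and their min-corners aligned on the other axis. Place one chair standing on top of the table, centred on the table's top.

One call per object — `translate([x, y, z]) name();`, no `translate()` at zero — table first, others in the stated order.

table();
translate([-1905, 0, 0]) fence_section();
translate([335, 112, 780]) chair();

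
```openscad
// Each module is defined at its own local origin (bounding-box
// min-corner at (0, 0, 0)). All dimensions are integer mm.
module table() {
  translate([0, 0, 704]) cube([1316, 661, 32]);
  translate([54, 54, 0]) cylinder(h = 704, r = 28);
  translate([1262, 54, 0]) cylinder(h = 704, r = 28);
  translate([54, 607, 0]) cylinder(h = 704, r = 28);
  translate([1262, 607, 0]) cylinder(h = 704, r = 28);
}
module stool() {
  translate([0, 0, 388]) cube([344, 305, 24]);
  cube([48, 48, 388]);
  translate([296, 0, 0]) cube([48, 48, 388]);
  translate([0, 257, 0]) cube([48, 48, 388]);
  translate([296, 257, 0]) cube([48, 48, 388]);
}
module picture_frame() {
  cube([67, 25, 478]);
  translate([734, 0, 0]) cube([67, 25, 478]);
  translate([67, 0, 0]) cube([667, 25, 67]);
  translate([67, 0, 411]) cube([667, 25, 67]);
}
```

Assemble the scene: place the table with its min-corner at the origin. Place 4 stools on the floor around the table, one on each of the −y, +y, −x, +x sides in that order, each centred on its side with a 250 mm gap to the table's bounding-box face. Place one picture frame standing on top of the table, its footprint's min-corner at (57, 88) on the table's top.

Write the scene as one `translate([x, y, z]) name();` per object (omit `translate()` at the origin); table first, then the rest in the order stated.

table();
translate([486, -555, 0]) stool();
translate([486, 911, 0]) stool();
translate([-594, 178, 0]) stool();
translate([1566, 178, 0]) stool();
translate([57, 88, 736]) picture_frame();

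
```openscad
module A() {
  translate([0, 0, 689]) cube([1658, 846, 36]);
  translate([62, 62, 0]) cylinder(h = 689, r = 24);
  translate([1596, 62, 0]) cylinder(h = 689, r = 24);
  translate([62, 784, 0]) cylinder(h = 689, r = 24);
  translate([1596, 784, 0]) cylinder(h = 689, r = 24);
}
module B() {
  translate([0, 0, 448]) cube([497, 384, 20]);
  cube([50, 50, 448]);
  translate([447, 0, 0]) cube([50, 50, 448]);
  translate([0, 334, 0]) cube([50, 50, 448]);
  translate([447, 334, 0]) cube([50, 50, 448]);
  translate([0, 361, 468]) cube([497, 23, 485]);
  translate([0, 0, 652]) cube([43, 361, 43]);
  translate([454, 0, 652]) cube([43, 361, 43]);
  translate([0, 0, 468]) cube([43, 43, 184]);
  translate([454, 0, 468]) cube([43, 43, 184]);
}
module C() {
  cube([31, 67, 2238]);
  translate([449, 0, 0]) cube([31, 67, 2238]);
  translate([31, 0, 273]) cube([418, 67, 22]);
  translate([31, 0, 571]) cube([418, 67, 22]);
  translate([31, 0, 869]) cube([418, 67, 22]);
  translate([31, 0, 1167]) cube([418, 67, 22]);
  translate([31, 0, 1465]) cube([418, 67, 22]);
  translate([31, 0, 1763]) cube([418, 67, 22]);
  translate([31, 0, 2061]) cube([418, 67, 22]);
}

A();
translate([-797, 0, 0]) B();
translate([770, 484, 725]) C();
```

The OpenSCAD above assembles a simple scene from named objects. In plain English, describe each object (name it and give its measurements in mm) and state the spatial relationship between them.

A is a rectangular dining table. The top is 1658×846×36 mm with its upper surface at z = 725 mm. It stands on four round legs of 48 mm diameter, each leg's bounding box inset 38 mm from the nearest pair of top edges, running from the floor to the underside of the top.

B is a chair: 497×384 mm seat, 20 mm thick, top at z = 468 mm, on four 50 mm square corner legs flush with the seat edges. A 23 mm thick backrest slab spans the full seat width, extending 485 mm above the seat top, its back face flush with the seat's +y edge. Two armrests of 43×43 mm section run along each side from the seat's front edge to the front of the backrest, top faces 227 mm above the seat top and outer faces flush with the seat's x-edges; a 43×43 mm post under the front of each armrest stands on the seat at the front corner.

C is a wooden ladder with two side rails of 31×67 mm section and 2238 mm height, set 480 mm apart overall. Between them run 7 rectangular rungs (67 mm deep, 22 mm thick), front faces flush with the rails' −y face. The bottom of the first rung is 273 mm above the floor and each subsequent rung is 298 mm higher than the one below.

The chair is on the floor beside the table on its −x side. The ladder is on top of the table.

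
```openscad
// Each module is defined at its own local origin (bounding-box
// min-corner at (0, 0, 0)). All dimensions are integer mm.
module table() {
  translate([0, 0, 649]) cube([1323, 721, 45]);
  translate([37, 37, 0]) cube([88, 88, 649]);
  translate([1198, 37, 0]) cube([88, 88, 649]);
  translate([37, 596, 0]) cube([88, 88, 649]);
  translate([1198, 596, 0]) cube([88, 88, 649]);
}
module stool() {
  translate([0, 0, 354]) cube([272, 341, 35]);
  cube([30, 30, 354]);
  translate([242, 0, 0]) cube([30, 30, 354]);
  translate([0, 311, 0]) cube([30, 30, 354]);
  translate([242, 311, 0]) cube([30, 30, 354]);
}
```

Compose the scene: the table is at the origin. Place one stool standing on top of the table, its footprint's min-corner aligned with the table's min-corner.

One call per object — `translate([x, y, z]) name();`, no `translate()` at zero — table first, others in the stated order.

table();
translate([0, 0, 694]) stool();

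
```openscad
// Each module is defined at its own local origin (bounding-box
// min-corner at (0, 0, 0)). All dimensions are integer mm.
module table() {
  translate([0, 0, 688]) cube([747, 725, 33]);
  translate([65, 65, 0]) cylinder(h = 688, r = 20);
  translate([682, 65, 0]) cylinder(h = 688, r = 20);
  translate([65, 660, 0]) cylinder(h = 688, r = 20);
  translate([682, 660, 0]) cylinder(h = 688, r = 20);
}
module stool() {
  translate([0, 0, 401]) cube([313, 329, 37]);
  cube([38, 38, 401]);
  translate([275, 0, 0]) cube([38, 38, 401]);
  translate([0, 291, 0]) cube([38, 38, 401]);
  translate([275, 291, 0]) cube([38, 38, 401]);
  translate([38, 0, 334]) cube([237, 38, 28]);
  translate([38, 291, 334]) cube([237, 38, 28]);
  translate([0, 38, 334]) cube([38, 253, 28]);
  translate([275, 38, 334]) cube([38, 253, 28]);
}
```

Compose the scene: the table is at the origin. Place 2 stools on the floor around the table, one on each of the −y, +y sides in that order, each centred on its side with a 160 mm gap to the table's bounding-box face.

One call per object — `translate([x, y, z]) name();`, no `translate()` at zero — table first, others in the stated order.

table();
translate([217, -489, 0]) stool();
translate([217, 885, 0]) stool();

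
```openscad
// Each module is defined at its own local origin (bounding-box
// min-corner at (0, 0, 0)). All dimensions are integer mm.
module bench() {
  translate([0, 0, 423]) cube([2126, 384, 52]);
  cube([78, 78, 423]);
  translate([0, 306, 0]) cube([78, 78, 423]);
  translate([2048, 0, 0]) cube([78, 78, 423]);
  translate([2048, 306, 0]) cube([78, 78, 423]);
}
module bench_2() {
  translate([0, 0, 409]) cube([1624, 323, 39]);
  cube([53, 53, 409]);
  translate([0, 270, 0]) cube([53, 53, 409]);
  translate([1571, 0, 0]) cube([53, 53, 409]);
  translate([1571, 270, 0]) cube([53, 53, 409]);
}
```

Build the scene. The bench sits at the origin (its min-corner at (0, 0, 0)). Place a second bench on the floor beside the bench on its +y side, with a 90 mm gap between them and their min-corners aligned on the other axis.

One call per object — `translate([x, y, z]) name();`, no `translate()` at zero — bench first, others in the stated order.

bench();
translate([0, 474, 0]) bench_2();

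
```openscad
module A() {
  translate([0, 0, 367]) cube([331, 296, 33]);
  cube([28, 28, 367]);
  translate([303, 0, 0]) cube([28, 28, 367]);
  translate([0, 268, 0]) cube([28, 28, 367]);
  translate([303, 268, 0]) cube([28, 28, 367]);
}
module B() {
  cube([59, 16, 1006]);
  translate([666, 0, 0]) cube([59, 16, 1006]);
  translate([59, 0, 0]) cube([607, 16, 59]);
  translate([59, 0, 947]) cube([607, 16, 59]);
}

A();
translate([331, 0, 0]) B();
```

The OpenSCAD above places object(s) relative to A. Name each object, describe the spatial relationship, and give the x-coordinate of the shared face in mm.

A is a stool. B is a picture frame. The picture frame is against the stool's +x side, with their −y faces flush. The x-coordinate of the shared face is 331 mm.

The stool's +x face and the picture frame's −x face are both at x = 331 mm.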